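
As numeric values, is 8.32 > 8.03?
True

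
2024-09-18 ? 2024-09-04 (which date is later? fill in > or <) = >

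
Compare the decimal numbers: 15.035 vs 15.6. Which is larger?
15.6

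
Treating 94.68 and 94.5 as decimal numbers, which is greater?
94.68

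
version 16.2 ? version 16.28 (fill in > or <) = <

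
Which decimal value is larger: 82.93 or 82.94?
82.94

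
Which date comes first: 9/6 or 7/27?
7/27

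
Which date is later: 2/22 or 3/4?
3/4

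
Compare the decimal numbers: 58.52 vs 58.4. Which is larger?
58.52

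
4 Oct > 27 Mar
True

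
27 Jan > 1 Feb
False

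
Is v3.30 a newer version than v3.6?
Yes. Version numbers are compared segment by segment as integers, not as decimals: minor version 30 > 6, so v3.30 > v3.6 (even though the decimal 3.30 < 3.6).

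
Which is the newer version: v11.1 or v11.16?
v11.16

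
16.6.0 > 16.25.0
False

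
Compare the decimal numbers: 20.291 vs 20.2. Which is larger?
20.291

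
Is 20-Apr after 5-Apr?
Yes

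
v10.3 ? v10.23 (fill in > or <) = <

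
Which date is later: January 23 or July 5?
July 5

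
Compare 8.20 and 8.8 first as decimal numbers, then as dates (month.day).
As decimals: 8.20 < 8.8. As dates: 8/20 is later than 8/8 (day 20 > day 8).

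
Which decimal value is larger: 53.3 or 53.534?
53.534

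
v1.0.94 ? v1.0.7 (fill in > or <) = >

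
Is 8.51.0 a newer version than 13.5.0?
No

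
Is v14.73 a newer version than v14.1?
Yes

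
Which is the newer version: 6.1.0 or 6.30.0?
6.30.0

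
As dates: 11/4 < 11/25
True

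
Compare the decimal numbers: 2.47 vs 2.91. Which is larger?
2.91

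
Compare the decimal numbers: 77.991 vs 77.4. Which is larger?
77.991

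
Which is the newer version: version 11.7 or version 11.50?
version 11.50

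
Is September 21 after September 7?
Yes. Day 21 comes after day 7 in September — this is a date comparison, not a decimal one (the decimal 9.21 would be smaller than 9.7).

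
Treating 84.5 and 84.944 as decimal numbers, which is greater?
84.944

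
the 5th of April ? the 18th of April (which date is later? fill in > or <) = <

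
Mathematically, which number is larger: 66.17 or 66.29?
66.29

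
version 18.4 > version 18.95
False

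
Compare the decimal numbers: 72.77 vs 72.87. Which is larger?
72.87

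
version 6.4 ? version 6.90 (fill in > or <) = <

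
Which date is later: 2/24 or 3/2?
3/2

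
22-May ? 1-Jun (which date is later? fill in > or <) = <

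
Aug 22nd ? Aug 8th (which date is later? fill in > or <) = >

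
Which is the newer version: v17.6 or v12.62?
v17.6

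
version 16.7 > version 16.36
False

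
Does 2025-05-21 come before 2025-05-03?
No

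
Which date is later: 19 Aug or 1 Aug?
19 Aug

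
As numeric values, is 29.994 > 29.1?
True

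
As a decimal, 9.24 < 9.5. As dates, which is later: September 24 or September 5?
September 24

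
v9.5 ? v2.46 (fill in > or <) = >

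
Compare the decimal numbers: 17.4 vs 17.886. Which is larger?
17.886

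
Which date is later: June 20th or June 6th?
June 20th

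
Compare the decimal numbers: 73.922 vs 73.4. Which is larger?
73.922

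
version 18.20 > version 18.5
True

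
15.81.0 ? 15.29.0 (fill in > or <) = >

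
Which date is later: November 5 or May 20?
November 5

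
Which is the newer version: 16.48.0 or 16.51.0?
16.51.0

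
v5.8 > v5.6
True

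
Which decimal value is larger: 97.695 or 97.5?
97.695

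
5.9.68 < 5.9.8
False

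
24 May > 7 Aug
False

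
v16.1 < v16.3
True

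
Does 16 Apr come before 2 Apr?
No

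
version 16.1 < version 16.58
True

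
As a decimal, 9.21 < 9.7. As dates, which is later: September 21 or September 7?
September 21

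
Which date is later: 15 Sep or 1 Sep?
15 Sep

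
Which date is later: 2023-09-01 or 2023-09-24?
2023-09-24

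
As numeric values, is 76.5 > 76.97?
False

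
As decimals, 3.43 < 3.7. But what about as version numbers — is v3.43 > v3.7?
True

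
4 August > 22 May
True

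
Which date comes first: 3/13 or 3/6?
3/6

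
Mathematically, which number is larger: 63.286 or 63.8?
63.8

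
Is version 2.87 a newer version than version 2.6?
Yes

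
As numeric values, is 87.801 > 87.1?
True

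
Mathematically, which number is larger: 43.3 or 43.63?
43.63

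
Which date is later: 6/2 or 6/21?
6/21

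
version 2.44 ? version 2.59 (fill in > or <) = <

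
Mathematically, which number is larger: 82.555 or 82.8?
82.8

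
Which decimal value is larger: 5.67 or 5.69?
5.69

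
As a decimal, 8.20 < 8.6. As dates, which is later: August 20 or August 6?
August 20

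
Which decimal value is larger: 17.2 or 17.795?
17.795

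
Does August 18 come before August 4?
No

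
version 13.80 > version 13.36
True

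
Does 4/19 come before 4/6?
No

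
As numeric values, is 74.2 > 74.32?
False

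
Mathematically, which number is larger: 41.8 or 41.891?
41.891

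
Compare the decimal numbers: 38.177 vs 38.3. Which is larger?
38.3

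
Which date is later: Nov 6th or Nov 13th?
Nov 13th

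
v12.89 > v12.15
True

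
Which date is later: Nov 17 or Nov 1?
Nov 17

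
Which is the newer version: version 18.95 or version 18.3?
version 18.95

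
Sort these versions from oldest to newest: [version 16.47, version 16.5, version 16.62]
[version 16.5, version 16.47, version 16.62]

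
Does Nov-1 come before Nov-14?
Yes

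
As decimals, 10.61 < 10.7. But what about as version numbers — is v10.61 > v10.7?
True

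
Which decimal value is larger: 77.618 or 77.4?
77.618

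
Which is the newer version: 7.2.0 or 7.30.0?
7.30.0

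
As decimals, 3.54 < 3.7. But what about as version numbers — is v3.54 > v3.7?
True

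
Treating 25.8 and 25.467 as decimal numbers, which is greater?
25.8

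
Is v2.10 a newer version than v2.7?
Yes. Version numbers are compared segment by segment as integers, not as decimals: minor version 10 > 7, so v2.10 > v2.7 (even though the decimal 2.10 < 2.7).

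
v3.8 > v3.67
False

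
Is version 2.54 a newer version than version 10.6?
No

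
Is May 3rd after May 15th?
No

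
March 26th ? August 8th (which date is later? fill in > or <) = <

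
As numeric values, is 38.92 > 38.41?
True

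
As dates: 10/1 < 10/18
True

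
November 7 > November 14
False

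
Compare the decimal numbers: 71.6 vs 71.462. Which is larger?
71.6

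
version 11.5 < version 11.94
True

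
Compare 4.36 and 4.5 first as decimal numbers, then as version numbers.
As decimals: 4.36 < 4.5. As versions: v4.36 > v4.5 (minor version 36 > 5).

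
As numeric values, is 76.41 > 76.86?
False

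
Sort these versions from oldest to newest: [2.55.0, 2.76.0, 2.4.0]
[2.4.0, 2.55.0, 2.76.0]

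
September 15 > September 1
True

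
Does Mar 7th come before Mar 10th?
Yes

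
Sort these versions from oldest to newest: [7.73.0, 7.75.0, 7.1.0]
[7.1.0, 7.73.0, 7.75.0]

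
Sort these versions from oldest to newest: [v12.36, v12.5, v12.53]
[v12.5, v12.36, v12.53]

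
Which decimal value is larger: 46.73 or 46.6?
46.73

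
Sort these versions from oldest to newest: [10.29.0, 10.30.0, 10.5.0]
[10.5.0, 10.29.0, 10.30.0]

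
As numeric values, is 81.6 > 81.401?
True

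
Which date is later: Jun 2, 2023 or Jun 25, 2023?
Jun 25, 2023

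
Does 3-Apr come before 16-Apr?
Yes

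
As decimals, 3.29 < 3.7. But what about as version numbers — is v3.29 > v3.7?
True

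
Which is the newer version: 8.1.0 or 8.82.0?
8.82.0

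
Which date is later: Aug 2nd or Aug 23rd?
Aug 23rd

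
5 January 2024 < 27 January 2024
True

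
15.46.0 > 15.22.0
True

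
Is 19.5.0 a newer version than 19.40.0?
No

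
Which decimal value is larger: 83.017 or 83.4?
83.4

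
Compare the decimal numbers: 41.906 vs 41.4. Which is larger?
41.906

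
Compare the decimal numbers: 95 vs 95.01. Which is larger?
95.01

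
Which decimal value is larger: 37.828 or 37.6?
37.828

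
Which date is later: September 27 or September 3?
September 27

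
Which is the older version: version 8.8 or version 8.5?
version 8.5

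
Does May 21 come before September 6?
Yes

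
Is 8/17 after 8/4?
Yes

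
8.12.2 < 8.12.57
True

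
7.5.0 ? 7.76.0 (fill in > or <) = <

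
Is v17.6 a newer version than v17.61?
No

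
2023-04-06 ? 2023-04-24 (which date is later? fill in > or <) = <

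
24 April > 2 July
False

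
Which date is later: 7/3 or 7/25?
7/25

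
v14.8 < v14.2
False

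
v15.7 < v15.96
True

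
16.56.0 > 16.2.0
True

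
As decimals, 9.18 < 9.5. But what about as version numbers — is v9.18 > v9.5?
True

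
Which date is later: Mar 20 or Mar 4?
Mar 20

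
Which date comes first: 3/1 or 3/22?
3/1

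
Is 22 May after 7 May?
Yes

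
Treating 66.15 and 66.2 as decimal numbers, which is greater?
66.2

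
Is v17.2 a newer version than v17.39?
No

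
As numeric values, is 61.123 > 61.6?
False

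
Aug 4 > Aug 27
False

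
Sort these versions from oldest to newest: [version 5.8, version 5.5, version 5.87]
[version 5.5, version 5.8, version 5.87]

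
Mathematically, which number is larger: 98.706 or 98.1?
98.706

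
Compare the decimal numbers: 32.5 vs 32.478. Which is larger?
32.5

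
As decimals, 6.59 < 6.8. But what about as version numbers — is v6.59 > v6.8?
True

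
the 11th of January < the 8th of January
False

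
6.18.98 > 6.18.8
True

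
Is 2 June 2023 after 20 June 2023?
No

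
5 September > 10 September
False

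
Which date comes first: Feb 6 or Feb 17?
Feb 6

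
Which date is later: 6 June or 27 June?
27 June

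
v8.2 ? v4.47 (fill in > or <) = >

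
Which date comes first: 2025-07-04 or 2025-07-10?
2025-07-04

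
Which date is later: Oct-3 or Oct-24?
Oct-24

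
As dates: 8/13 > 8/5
True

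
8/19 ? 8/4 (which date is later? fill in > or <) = >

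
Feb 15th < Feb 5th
False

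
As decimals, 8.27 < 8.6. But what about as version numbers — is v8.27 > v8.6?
True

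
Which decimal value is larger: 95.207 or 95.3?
95.3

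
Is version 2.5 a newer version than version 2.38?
No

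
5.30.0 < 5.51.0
True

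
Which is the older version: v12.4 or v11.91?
v11.91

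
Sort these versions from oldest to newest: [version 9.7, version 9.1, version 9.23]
[version 9.1, version 9.7, version 9.23]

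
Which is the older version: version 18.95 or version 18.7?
version 18.7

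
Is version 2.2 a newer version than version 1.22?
Yes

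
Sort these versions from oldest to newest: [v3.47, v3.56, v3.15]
[v3.15, v3.47, v3.56]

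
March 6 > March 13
False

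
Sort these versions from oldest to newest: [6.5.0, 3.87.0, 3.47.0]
[3.47.0, 3.87.0, 6.5.0]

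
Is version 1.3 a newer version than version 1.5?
No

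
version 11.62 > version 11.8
True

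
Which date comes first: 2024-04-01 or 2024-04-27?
2024-04-01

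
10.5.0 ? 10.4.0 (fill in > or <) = >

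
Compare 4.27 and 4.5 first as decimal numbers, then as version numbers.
As decimals: 4.27 < 4.5. As versions: v4.27 > v4.5 (minor version 27 > 5).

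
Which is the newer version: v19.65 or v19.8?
v19.65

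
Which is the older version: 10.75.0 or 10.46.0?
10.46.0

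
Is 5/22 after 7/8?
No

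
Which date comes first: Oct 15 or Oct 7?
Oct 7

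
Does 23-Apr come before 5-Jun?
Yes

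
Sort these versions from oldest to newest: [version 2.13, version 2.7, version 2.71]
[version 2.7, version 2.13, version 2.71]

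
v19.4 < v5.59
False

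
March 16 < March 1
False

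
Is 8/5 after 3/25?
Yes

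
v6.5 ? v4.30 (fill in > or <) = >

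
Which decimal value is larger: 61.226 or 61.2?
61.226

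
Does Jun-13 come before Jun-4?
No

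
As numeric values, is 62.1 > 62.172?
False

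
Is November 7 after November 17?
No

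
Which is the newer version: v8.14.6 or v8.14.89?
v8.14.89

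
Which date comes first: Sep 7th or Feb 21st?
Feb 21st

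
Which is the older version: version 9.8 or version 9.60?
version 9.8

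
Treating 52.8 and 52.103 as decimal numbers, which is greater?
52.8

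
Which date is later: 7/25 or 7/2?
7/25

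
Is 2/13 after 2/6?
Yes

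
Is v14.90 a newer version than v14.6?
Yes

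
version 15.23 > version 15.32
False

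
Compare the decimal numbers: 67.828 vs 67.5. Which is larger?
67.828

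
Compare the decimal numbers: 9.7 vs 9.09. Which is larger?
9.7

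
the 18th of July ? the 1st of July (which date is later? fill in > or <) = >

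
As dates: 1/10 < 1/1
False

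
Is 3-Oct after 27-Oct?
No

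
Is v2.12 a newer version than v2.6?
Yes. Version numbers are compared segment by segment as integers, not as decimals: minor version 12 > 6, so v2.12 > v2.6 (even though the decimal 2.12 < 2.6).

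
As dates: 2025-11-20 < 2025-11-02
False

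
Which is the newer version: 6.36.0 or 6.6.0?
6.36.0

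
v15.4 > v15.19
False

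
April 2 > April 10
False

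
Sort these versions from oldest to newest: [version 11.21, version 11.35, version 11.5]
[version 11.5, version 11.21, version 11.35]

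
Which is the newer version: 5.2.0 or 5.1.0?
5.2.0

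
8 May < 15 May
True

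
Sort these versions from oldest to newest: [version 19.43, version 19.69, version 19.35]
[version 19.35, version 19.43, version 19.69]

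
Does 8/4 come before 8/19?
Yes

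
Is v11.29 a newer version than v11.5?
Yes. Version numbers are compared segment by segment as integers, not as decimals: minor version 29 > 5, so v11.29 > v11.5 (even though the decimal 11.29 < 11.5).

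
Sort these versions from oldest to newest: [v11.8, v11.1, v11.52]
[v11.1, v11.8, v11.52]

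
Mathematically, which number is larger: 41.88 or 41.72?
41.88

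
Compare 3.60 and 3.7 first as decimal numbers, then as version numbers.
As decimals: 3.60 < 3.7. As versions: v3.60 > v3.7 (minor version 60 > 7).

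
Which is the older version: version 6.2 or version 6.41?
version 6.2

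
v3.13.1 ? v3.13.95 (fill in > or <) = <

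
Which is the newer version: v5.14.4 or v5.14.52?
v5.14.52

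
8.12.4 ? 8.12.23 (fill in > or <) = <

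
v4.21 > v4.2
True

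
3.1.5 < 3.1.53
True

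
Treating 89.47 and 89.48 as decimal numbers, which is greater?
89.48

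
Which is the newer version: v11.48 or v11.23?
v11.48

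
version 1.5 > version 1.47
False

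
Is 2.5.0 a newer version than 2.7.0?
No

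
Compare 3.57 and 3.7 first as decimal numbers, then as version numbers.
As decimals: 3.57 < 3.7. As versions: v3.57 > v3.7 (minor version 57 > 7).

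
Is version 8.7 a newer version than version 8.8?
No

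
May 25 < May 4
False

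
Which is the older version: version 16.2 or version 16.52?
version 16.2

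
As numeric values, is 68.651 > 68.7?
False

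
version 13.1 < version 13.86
True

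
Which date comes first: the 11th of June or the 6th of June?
the 6th of June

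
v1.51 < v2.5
True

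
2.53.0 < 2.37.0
False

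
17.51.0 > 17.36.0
True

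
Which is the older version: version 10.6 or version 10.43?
version 10.6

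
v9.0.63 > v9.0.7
True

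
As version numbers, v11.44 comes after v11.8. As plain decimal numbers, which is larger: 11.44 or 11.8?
11.8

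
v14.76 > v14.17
True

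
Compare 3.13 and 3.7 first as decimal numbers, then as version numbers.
As decimals: 3.13 < 3.7. As versions: v3.13 > v3.7 (minor version 13 > 7).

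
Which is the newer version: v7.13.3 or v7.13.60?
v7.13.60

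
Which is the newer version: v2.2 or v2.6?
v2.6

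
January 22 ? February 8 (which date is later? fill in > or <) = <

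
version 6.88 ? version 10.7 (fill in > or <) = <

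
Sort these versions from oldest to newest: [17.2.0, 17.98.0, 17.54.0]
[17.2.0, 17.54.0, 17.98.0]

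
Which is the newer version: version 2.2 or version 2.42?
version 2.42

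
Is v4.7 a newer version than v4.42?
No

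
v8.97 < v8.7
False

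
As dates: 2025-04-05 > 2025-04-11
False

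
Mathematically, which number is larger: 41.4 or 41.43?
41.43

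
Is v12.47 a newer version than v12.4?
Yes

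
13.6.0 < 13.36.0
True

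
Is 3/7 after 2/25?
Yes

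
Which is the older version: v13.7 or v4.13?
v4.13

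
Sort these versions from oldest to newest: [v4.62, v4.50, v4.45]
[v4.45, v4.50, v4.62]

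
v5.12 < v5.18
True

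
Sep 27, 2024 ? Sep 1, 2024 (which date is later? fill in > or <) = >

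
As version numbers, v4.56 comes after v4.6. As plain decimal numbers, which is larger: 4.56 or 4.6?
4.6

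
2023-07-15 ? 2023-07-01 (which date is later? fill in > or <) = >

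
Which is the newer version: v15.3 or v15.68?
v15.68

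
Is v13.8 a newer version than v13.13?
No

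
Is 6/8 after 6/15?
No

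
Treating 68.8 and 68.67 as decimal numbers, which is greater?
68.8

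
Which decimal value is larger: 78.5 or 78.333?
78.5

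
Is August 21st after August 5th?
Yes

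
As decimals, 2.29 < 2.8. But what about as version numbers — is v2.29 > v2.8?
True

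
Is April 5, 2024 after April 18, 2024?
No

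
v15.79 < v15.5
False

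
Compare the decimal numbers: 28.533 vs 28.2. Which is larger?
28.533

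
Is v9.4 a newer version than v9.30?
No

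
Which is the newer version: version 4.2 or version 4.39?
version 4.39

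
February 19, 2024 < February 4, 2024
False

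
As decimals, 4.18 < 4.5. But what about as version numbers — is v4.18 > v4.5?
True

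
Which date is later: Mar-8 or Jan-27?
Mar-8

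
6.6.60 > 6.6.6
True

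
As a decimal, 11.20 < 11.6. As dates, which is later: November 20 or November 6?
November 20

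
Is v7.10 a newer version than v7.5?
Yes. Version numbers are compared segment by segment as integers, not as decimals: minor version 10 > 5, so v7.10 > v7.5 (even though the decimal 7.10 < 7.5).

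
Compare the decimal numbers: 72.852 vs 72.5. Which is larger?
72.852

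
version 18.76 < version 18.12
False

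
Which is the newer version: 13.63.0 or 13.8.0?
13.63.0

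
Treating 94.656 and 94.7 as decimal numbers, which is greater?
94.7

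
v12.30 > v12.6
True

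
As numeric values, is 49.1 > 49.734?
False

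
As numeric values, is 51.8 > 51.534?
True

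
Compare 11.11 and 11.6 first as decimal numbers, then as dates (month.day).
As decimals: 11.11 < 11.6. As dates: 11/11 is later than 11/6 (day 11 > day 6).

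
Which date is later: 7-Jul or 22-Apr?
7-Jul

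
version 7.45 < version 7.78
True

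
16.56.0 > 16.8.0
True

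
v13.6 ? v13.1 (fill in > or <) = >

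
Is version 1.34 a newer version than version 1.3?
Yes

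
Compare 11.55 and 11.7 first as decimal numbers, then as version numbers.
As decimals: 11.55 < 11.7. As versions: v11.55 > v11.7 (minor version 55 > 7).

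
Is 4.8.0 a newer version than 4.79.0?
No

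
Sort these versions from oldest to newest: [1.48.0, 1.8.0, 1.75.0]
[1.8.0, 1.48.0, 1.75.0]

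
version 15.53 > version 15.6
True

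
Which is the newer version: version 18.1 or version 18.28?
version 18.28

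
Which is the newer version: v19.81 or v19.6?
v19.81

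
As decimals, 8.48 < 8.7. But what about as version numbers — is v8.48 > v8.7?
True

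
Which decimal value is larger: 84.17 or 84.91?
84.91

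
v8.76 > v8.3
True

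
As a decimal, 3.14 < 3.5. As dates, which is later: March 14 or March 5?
March 14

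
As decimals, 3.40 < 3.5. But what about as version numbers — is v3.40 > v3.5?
True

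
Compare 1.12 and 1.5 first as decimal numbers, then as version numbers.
As decimals: 1.12 < 1.5. As versions: v1.12 > v1.5 (minor version 12 > 5).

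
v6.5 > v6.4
True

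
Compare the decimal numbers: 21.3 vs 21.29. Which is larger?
21.3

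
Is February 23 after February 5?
Yes. Day 23 comes after day 5 in February — this is a date comparison, not a decimal one (the decimal 2.23 would be smaller than 2.5).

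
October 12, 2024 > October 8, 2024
True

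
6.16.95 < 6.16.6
False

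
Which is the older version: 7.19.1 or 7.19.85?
7.19.1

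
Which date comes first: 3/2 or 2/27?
2/27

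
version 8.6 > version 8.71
False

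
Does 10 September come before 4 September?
No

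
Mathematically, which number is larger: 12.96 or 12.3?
12.96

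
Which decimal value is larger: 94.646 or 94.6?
94.646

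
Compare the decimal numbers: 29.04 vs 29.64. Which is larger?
29.64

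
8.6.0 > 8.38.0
False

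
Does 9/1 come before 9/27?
Yes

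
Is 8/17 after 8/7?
Yes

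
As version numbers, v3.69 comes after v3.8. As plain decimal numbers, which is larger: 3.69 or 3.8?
3.8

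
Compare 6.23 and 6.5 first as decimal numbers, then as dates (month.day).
As decimals: 6.23 < 6.5. As dates: 6/23 is later than 6/5 (day 23 > day 5).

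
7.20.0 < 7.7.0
False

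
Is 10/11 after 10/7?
Yes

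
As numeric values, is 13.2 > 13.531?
False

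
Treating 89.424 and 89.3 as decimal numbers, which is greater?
89.424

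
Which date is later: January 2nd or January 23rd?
January 23rd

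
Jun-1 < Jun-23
True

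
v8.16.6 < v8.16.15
True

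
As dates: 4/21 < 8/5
True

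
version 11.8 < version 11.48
True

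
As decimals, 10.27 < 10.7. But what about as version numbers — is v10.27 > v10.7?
True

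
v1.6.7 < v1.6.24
True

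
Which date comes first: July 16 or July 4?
July 4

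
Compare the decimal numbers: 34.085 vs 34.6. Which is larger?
34.6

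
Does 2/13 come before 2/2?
No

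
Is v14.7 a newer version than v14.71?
No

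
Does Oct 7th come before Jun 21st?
No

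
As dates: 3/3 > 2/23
True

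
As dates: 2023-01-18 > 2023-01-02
True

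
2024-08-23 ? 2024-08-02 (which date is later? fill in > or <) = >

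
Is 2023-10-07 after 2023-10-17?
No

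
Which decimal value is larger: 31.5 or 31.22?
31.5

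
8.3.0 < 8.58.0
True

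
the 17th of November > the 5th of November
True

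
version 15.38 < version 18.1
True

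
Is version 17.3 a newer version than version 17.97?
No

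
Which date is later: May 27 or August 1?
August 1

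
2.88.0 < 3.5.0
True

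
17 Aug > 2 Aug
True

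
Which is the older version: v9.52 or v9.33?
v9.33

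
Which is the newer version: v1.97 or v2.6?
v2.6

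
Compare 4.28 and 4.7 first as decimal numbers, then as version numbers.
As decimals: 4.28 < 4.7. As versions: v4.28 > v4.7 (minor version 28 > 7).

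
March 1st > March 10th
False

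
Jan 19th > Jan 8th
True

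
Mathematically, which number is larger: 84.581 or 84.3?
84.581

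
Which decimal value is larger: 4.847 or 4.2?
4.847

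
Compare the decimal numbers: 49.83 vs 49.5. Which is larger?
49.83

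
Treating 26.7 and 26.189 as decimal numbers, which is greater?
26.7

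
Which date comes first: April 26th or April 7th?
April 7th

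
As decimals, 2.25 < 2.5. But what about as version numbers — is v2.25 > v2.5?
True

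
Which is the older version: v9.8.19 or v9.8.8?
v9.8.8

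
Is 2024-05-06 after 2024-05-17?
No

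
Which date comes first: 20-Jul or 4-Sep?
20-Jul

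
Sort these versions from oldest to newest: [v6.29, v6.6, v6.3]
[v6.3, v6.6, v6.29]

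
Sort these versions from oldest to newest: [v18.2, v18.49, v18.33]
[v18.2, v18.33, v18.49]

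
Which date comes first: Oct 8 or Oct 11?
Oct 8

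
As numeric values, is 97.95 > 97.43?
True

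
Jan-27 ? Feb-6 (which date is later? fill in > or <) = <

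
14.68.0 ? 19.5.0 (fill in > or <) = <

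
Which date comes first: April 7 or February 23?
February 23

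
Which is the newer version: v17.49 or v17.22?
v17.49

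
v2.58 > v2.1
True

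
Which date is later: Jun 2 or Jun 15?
Jun 15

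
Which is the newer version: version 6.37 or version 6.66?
version 6.66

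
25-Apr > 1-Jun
False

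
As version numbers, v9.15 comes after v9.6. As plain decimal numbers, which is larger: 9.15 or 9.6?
9.6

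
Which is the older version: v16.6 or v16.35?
v16.6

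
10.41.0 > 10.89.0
False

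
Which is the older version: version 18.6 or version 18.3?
version 18.3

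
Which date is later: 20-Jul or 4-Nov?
4-Nov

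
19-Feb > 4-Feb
True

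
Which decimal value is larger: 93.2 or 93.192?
93.2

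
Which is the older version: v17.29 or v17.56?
v17.29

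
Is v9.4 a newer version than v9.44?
No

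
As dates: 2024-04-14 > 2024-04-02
True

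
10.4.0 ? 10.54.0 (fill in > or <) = <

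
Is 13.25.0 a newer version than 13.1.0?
Yes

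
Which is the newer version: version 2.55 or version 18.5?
version 18.5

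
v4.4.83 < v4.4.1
False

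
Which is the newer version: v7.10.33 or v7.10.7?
v7.10.33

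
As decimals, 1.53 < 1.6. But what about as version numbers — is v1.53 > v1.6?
True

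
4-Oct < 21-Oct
True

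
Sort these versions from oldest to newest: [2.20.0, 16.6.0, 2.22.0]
[2.20.0, 2.22.0, 16.6.0]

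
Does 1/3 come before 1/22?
Yes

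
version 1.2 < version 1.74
True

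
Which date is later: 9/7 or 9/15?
9/15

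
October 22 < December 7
True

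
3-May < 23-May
True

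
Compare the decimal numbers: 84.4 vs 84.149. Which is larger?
84.4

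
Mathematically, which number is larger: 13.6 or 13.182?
13.6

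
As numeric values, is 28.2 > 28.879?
False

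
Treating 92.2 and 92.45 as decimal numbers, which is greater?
92.45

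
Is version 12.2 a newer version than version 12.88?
No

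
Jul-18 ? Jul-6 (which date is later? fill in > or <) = >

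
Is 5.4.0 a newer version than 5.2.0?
Yes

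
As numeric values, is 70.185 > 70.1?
True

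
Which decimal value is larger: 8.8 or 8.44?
8.8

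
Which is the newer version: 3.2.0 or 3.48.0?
3.48.0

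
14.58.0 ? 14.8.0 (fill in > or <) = >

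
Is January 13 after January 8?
Yes. Day 13 comes after day 8 in January — this is a date comparison, not a decimal one (the decimal 1.13 would be smaller than 1.8).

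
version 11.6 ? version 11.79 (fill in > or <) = <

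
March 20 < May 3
True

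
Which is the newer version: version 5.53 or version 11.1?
version 11.1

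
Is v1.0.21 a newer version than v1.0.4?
Yes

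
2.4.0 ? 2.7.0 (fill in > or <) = <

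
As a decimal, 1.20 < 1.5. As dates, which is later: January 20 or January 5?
January 20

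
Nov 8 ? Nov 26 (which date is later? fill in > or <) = <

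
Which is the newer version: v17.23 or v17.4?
v17.23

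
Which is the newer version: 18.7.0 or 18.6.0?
18.7.0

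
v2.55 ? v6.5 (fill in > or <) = <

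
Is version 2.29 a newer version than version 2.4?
Yes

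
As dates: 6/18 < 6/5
False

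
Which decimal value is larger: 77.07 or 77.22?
77.22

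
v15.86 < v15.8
False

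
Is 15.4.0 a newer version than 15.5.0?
No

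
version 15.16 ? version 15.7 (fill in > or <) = >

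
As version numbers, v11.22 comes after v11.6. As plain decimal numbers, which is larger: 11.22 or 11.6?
11.6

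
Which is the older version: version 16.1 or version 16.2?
version 16.1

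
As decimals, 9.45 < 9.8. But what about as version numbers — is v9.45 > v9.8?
True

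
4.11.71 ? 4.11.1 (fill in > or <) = >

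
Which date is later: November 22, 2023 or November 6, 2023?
November 22, 2023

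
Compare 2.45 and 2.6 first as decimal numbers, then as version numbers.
As decimals: 2.45 < 2.6. As versions: v2.45 > v2.6 (minor version 45 > 6).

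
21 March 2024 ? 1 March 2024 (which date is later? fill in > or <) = >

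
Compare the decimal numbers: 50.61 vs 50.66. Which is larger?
50.66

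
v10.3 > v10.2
True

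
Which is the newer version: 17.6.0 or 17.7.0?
17.7.0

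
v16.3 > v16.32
False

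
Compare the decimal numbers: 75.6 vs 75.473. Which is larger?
75.6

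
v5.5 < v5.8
True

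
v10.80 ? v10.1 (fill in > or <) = >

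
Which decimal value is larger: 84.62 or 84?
84.62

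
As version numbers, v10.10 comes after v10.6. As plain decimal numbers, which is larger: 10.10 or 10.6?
10.6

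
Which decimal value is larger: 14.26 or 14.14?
14.26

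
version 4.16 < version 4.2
False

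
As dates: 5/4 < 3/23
False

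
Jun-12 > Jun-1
True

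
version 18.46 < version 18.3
False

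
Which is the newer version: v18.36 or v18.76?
v18.76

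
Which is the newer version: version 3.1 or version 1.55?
version 3.1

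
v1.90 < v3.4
True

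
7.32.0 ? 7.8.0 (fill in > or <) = >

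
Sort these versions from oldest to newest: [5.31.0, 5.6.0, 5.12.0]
[5.6.0, 5.12.0, 5.31.0]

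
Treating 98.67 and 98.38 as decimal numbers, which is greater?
98.67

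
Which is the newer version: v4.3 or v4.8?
v4.8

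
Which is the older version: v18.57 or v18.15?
v18.15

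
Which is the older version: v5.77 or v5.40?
v5.40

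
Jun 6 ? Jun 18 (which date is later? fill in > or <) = <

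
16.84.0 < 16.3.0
False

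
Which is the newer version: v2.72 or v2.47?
v2.72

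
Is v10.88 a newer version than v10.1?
Yes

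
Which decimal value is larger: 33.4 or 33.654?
33.654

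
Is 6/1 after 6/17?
No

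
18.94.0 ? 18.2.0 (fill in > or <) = >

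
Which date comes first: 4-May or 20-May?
4-May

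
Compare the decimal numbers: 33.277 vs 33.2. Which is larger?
33.277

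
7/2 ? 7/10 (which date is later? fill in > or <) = <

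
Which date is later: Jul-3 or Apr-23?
Jul-3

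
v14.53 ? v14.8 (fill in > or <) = >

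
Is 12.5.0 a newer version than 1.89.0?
Yes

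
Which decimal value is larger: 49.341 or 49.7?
49.7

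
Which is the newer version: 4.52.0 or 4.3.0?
4.52.0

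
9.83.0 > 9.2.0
True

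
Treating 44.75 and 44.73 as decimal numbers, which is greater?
44.75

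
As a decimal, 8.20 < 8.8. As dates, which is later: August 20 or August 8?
August 20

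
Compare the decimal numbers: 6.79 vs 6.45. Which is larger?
6.79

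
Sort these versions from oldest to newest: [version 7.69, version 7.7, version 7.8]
[version 7.7, version 7.8, version 7.69]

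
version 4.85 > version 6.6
False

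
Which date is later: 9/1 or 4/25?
9/1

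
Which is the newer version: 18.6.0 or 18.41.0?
18.41.0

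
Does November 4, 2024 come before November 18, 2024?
Yes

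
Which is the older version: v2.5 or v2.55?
v2.5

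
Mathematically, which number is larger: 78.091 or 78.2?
78.2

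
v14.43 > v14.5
True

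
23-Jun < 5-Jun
False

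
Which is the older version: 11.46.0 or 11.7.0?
11.7.0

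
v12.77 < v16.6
True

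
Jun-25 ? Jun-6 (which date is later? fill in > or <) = >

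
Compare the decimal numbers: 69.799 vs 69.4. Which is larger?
69.799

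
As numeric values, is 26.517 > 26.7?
False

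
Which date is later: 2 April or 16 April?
16 April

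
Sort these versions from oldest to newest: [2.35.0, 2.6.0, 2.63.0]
[2.6.0, 2.35.0, 2.63.0]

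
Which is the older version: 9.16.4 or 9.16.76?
9.16.4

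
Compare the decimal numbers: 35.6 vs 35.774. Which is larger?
35.774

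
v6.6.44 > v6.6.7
True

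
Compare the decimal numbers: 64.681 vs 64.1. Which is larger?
64.681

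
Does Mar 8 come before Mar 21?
Yes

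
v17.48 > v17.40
True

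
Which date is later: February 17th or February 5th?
February 17th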